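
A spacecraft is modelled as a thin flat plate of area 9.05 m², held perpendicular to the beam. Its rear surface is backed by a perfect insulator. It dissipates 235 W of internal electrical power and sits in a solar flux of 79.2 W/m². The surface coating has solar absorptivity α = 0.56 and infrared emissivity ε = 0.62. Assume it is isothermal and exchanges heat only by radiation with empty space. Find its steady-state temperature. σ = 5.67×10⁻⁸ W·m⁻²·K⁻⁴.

T ≈ 211 K

At steady state, absorbed solar power + internal power = radiated power.
Absorbed: α·S·A_cross = 0.56·79.2·9.050 = 401.4 W (cross-section A).
Total input = 401.4 + 235 = 636.4 W.
Radiated: εσ·A_surf·T⁴ with A_surf = A = 9.050 m².
T⁴ = 636.4/(0.62·5.67×10⁻⁸·9.050) = 2.000×10⁹ K⁴.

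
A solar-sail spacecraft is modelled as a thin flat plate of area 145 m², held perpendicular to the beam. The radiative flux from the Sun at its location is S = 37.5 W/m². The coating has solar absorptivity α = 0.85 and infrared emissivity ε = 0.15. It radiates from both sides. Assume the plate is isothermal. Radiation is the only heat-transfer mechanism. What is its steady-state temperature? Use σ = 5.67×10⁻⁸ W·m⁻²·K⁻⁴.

At equilibrium, absorbed power = emitted power.
Absorbing cross-section = A = 145.0 m²; emitting surface = 2A = 290.0 m² (ratio 2).
αS·A_cross = εσ·A_surf·T⁴  ⇒  T⁴ = αS/(ε·2σ).
T⁴ = 0.850·37.5/(0.15·2·5.67×10⁻⁸) = 1.874×10⁹ K⁴.
T = (1.874×10⁹)^(1/4).

T ≈ 208 K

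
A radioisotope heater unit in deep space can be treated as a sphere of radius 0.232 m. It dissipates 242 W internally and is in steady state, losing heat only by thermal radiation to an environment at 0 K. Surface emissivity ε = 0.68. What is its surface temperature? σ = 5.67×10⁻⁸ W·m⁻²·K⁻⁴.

T ≈ 310 K

Steady state: internal power = radiated power, P = εσA T⁴.
Radiating area A = 4πr² = 0.6764 m².
T⁴ = P/(εσA) = 242/(0.68·5.67×10⁻⁸·0.6764) = 9.280×10⁹ K⁴.
T = (9.280×10⁹)^(1/4).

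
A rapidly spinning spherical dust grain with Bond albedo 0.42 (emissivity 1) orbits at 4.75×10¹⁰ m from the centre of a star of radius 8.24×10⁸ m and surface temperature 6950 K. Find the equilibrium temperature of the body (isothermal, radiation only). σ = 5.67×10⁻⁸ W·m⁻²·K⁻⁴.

The star's surface emits σT_*⁴; at distance d the flux is S = σT_*⁴(R_*/d)².
S = 5.67×10⁻⁸·(6950)⁴·(8.24×10⁸/4.75×10¹⁰)² = 39810 W/m².
For an isothermal sphere T⁴ = (1−a)S/(4σ) = 1.018×10¹¹ K⁴.

T ≈ 565 K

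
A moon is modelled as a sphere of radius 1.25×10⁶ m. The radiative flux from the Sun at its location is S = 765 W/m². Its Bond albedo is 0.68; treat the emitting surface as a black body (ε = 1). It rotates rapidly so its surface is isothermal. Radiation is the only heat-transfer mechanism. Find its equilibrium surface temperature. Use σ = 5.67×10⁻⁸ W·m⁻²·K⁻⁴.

At equilibrium, absorbed power = emitted power.
Absorbing cross-section = πr² = 4.909×10¹² m²; emitting surface = 4πr² = 1.963×10¹³ m² (ratio 4).
(1−a)S·A_cross = εσ·A_surf·T⁴  ⇒  T⁴ = (1−a)S/(4σ).
T⁴ = 0.320·765/(4·5.67×10⁻⁸) = 1.079×10⁹ K⁴.
T = (1.079×10⁹)^(1/4).

T ≈ 181 K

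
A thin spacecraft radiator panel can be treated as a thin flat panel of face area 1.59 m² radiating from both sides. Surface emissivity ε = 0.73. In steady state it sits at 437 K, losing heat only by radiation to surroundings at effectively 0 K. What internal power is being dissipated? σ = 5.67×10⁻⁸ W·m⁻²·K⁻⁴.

Steady state: P = εσA T⁴.
A = 2·1.59 = 3.180 m²; T⁴ = (437)⁴ = 3.647×10¹⁰ K⁴.
P = 0.73 × 5.67×10⁻⁸ × 3.180 × 3.647×10¹⁰.

P ≈ 4800 W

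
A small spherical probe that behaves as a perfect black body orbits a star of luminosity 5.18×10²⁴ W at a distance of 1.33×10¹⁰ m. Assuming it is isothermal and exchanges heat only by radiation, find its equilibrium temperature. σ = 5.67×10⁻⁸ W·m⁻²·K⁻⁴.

T ≈ 318 K

First find the stellar flux at distance d: S = L/(4πd²) = 5.18×10²⁴/(4π·(1.33×10¹⁰)²) = 2330 W/m².
For an isothermal sphere, absorbed (1−a)S·πr² = emitted σ·4πr²·T⁴, so T⁴ = (1−a)S/(4σ).
T⁴ = 1.00·2330/(4·5.67×10⁻⁸) = 1.027×10¹⁰ K⁴.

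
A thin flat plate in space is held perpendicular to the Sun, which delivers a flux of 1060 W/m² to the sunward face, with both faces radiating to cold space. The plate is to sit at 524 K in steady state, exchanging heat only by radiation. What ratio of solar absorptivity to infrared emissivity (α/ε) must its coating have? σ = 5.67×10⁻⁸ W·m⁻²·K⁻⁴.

α/ε ≈ 8.07

Balance: αS·A = εσ·2A·T⁴ ⇒ α/ε = 2σT⁴/S.
α/ε = 2·5.67×10⁻⁸·(524)⁴/1060 = 2·5.67×10⁻⁸·7.539×10¹⁰/1060.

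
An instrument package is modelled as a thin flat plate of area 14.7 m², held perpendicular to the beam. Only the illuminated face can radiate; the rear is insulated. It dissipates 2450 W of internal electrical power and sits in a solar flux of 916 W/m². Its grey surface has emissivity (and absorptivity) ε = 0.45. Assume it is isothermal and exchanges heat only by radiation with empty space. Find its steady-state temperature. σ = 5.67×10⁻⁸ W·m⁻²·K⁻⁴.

At steady state, absorbed solar power + internal power = radiated power.
Absorbed: α·S·A_cross = 0.45·916·14.70 = 6059 W (cross-section A).
Total input = 6059 + 2450 = 8509 W.
Radiated: εσ·A_surf·T⁴ with A_surf = A = 14.70 m².
T⁴ = 8509/(0.45·5.67×10⁻⁸·14.70) = 2.269×10¹⁰ K⁴.

T ≈ 388 K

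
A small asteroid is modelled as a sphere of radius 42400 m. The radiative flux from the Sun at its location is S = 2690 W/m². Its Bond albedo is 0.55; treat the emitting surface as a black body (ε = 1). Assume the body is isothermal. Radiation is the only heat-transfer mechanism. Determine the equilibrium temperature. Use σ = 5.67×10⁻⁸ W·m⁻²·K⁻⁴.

T ≈ 270 K

At equilibrium, absorbed power = emitted power.
Absorbing cross-section = πr² = 5.648×10⁹ m²; emitting surface = 4πr² = 2.259×10¹⁰ m² (ratio 4).
(1−a)S·A_cross = εσ·A_surf·T⁴  ⇒  T⁴ = (1−a)S/(4σ).
T⁴ = 0.450·2690/(4·5.67×10⁻⁸) = 5.337×10⁹ K⁴.
T = (5.337×10⁹)^(1/4).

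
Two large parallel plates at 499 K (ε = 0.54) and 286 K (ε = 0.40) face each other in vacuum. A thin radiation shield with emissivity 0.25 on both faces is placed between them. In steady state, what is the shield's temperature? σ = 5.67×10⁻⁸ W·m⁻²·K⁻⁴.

In steady state the net flux on the hot side equals that on the cold side.
σ(T₁⁴−T_s⁴)/D₁ = σ(T_s⁴−T₂⁴)/D₂, with D₁ = 1/ε₁+1/ε_s−1 = 4.852, D₂ = 1/ε_s+1/ε₂−1 = 5.500.
Solve for T_s⁴: T_s⁴ = (D₂·T₁⁴ + D₁·T₂⁴)/(D₁+D₂) = 3.608×10¹⁰ K⁴.

T_s ≈ 436 K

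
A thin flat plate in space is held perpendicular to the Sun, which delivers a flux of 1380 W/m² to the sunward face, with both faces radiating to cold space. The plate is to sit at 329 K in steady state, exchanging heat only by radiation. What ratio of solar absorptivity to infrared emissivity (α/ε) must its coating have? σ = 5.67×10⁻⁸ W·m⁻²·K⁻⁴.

Balance: αS·A = εσ·2A·T⁴ ⇒ α/ε = 2σT⁴/S.
α/ε = 2·5.67×10⁻⁸·(329)⁴/1380 = 2·5.67×10⁻⁸·1.172×10¹⁰/1380.

α/ε ≈ 0.963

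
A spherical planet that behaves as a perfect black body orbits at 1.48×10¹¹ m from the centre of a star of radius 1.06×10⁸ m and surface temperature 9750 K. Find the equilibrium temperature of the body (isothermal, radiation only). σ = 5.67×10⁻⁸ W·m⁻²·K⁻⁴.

T ≈ 185 K

The star's surface emits σT_*⁴; at distance d the flux is S = σT_*⁴(R_*/d)².
S = 5.67×10⁻⁸·(9750)⁴·(1.06×10⁸/1.48×10¹¹)² = 262.8 W/m².
For an isothermal sphere T⁴ = (1−a)S/(4σ) = 1.159×10⁹ K⁴.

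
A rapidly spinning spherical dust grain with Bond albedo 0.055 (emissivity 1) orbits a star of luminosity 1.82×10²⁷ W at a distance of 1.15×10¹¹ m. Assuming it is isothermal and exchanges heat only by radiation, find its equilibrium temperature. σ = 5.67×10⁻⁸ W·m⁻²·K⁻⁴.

First find the stellar flux at distance d: S = L/(4πd²) = 1.82×10²⁷/(4π·(1.15×10¹¹)²) = 10950 W/m².
For an isothermal sphere, absorbed (1−a)S·πr² = emitted σ·4πr²·T⁴, so T⁴ = (1−a)S/(4σ).
T⁴ = 0.945·10950/(4·5.67×10⁻⁸) = 4.563×10¹⁰ K⁴.

T ≈ 462 K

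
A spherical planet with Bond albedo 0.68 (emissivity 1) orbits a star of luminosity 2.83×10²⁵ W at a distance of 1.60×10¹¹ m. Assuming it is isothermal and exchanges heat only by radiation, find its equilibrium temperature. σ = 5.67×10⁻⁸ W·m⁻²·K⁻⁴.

First find the stellar flux at distance d: S = L/(4πd²) = 2.83×10²⁵/(4π·(1.60×10¹¹)²) = 87.97 W/m².
For an isothermal sphere, absorbed (1−a)S·πr² = emitted σ·4πr²·T⁴, so T⁴ = (1−a)S/(4σ).
T⁴ = 0.320·87.97/(4·5.67×10⁻⁸) = 1.241×10⁸ K⁴.

T ≈ 106 K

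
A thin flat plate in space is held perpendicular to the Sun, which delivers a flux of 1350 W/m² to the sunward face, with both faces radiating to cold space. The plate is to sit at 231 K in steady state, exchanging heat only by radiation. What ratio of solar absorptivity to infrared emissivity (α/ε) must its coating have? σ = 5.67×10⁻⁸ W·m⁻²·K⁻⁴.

α/ε ≈ 0.239

Balance: αS·A = εσ·2A·T⁴ ⇒ α/ε = 2σT⁴/S.
α/ε = 2·5.67×10⁻⁸·(231)⁴/1350 = 2·5.67×10⁻⁸·2.847×10⁹/1350.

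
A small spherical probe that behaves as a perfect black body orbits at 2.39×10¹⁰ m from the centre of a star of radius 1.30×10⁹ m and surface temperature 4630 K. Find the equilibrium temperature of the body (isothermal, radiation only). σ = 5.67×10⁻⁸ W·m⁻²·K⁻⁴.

The star's surface emits σT_*⁴; at distance d the flux is S = σT_*⁴(R_*/d)².
S = 5.67×10⁻⁸·(4630)⁴·(1.30×10⁹/2.39×10¹⁰)² = 77090 W/m².
For an isothermal sphere T⁴ = (1−a)S/(4σ) = 3.399×10¹¹ K⁴.

T ≈ 764 K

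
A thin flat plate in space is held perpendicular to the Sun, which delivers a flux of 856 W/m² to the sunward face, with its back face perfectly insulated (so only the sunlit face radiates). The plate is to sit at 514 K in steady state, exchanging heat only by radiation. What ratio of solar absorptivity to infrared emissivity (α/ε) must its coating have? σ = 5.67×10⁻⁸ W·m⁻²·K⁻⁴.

Balance: αS·A = εσ·1A·T⁴ ⇒ α/ε = σT⁴/S.
α/ε = 5.67×10⁻⁸·(514)⁴/856 = 5.67×10⁻⁸·6.980×10¹⁰/856.

α/ε ≈ 4.62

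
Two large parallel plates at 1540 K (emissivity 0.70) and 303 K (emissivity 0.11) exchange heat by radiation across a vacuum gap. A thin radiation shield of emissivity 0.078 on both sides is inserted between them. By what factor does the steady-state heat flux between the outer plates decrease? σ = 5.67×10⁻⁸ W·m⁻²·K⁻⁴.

Without shield: q₀ = σΔ(T⁴)/(1/ε₁+1/ε₂−1) with denominator 9.519.
With shield the two gaps are in series; the resistances add: (1/ε₁+1/ε_s−1)+(1/ε_s+1/ε₂−1) = 13.25+20.91 = 34.16.
Heat-flux ratio q₀/q = 34.16/9.519.

factor ≈ 3.59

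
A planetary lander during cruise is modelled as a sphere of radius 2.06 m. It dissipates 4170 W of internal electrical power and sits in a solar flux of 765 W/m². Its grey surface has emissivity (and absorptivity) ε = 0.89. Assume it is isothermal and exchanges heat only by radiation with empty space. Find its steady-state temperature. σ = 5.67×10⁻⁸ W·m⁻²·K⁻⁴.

At steady state, absorbed solar power + internal power = radiated power.
Absorbed: α·S·A_cross = 0.89·765·13.33 = 9077 W (cross-section πr²).
Total input = 9077 + 4170 = 13250 W.
Radiated: εσ·A_surf·T⁴ with A_surf = 4πr² = 53.33 m².
T⁴ = 13250/(0.89·5.67×10⁻⁸·53.33) = 4.923×10⁹ K⁴.

T ≈ 265 K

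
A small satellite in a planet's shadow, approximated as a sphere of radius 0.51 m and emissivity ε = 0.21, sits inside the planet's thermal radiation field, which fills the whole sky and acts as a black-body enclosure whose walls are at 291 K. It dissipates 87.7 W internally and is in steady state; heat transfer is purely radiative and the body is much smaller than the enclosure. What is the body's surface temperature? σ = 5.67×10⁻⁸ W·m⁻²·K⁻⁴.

T ≈ 312 K

For a small grey body in a large enclosure, net radiated power = εσA(T⁴ − T_w⁴).
Steady state: P = εσA(T⁴ − T_w⁴) with A = 4πr² = 3.269 m².
T⁴ = P/(εσA) + T_w⁴ = 87.7/(0.21·5.67×10⁻⁸·3.269) + (291)⁴
    = 2.253×10⁹ + 7.171×10⁹ = 9.424×10⁹ K⁴.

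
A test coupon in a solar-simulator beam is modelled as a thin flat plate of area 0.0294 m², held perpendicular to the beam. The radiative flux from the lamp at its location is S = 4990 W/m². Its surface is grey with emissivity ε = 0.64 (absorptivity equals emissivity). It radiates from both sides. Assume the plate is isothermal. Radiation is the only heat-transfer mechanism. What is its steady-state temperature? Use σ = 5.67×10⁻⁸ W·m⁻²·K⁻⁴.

At equilibrium, absorbed power = emitted power.
Absorbing cross-section = A = 0.02940 m²; emitting surface = 2A = 0.05880 m² (ratio 2).
εS·A_cross = εσ·A_surf·T⁴  ⇒  T⁴ = S/(2σ)   (ε cancels).
T⁴ = 4990/(2·5.67×10⁻⁸) = 4.400×10¹⁰ K⁴.
T = (4.400×10¹⁰)^(1/4).

T ≈ 458 K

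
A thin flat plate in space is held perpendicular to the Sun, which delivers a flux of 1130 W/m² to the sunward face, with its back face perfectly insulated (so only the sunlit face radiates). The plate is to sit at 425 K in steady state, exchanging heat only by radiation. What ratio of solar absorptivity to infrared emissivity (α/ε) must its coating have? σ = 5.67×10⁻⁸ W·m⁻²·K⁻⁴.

Balance: αS·A = εσ·1A·T⁴ ⇒ α/ε = σT⁴/S.
α/ε = 5.67×10⁻⁸·(425)⁴/1130 = 5.67×10⁻⁸·3.263×10¹⁰/1130.

α/ε ≈ 1.64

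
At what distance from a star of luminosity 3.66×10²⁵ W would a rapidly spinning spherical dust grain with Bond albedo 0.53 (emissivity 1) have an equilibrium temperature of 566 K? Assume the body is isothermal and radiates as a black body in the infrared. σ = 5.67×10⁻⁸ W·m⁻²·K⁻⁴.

For an isothermal black-emitting sphere, (1−a)S·πr² = σ·4πr²·T⁴ ⇒ S = 4σT⁴/(1−a).
S = 4·5.67×10⁻⁸·(566)⁴/0.470 = 49520 W/m².
Flux falls as S = L/(4πd²), so d = √(L/(4πS)) = √(3.66×10²⁵/(4π·49520)).

d ≈ 7.67×10⁹ m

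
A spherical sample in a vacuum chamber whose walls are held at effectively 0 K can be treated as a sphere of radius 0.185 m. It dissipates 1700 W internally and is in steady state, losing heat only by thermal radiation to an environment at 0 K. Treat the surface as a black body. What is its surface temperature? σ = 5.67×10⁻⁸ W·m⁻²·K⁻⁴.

T ≈ 514 K

Steady state: internal power = radiated power, P = εσA T⁴.
Radiating area A = 4πr² = 0.4301 m².
T⁴ = P/(εσA) = 1700/(1.0·5.67×10⁻⁸·0.4301) = 6.971×10¹⁰ K⁴.
T = (6.971×10¹⁰)^(1/4).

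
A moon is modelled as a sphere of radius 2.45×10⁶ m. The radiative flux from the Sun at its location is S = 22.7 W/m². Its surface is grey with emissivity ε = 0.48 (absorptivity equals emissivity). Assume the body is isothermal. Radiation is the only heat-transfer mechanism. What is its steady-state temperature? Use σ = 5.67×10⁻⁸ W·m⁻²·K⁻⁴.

T ≈ 100 K

At equilibrium, absorbed power = emitted power.
Absorbing cross-section = πr² = 1.886×10¹³ m²; emitting surface = 4πr² = 7.543×10¹³ m² (ratio 4).
εS·A_cross = εσ·A_surf·T⁴  ⇒  T⁴ = S/(4σ)   (ε cancels).
T⁴ = 22.7/(4·5.67×10⁻⁸) = 1.001×10⁸ K⁴.
T = (1.001×10⁸)^(1/4).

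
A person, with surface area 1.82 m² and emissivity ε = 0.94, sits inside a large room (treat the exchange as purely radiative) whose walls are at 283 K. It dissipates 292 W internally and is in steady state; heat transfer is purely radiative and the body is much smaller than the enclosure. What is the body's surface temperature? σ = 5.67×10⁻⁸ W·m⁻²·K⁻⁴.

For a small grey body in a large enclosure, net radiated power = εσA(T⁴ − T_w⁴).
Steady state: P = εσA(T⁴ − T_w⁴) with A = 1.82 m².
T⁴ = P/(εσA) + T_w⁴ = 292/(0.94·5.67×10⁻⁸·1.820) + (283)⁴
    = 3.010×10⁹ + 6.414×10⁹ = 9.424×10⁹ K⁴.

T ≈ 312 K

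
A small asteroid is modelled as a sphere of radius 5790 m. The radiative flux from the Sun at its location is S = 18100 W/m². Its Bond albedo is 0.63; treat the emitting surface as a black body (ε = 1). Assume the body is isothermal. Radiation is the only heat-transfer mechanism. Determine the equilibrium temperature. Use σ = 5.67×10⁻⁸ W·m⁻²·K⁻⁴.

T ≈ 415 K

At equilibrium, absorbed power = emitted power.
Absorbing cross-section = πr² = 1.053×10⁸ m²; emitting surface = 4πr² = 4.213×10⁸ m² (ratio 4).
(1−a)S·A_cross = εσ·A_surf·T⁴  ⇒  T⁴ = (1−a)S/(4σ).
T⁴ = 0.370·18100/(4·5.67×10⁻⁸) = 2.953×10¹⁰ K⁴.
T = (2.953×10¹⁰)^(1/4).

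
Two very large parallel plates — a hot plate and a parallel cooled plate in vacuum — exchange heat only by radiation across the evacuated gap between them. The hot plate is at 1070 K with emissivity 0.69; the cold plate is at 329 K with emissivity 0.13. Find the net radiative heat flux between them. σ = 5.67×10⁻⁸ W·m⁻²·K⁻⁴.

q ≈ 9050 W/m²

For two infinite grey parallel plates, q = σ(T₁⁴ − T₂⁴)/(1/ε₁ + 1/ε₂ − 1).
T₁⁴ − T₂⁴ = 1.311×10¹² − 1.172×10¹⁰ = 1.299×10¹² K⁴.
1/ε₁ + 1/ε₂ − 1 = 1.449 + 7.692 − 1 = 8.142.
q = 5.67×10⁻⁸ × 1.299×10¹² / 8.142.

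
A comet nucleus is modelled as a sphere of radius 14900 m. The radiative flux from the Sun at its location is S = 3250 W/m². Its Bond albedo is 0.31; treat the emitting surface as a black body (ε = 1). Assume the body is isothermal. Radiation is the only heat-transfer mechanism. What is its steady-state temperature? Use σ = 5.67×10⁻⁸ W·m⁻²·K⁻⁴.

T ≈ 315 K

At equilibrium, absorbed power = emitted power.
Absorbing cross-section = πr² = 6.975×10⁸ m²; emitting surface = 4πr² = 2.790×10⁹ m² (ratio 4).
(1−a)S·A_cross = εσ·A_surf·T⁴  ⇒  T⁴ = (1−a)S/(4σ).
T⁴ = 0.690·3250/(4·5.67×10⁻⁸) = 9.888×10⁹ K⁴.
T = (9.888×10⁹)^(1/4).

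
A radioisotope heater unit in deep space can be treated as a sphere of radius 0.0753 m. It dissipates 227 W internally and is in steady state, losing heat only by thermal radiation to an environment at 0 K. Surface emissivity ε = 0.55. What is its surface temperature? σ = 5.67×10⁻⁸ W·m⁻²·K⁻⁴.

Steady state: internal power = radiated power, P = εσA T⁴.
Radiating area A = 4πr² = 0.07125 m².
T⁴ = P/(εσA) = 227/(0.55·5.67×10⁻⁸·0.07125) = 1.022×10¹¹ K⁴.
T = (1.022×10¹¹)^(1/4).

T ≈ 565 K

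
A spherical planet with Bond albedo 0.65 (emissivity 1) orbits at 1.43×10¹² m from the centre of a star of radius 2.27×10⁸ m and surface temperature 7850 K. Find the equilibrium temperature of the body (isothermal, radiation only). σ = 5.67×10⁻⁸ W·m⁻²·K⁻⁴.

The star's surface emits σT_*⁴; at distance d the flux is S = σT_*⁴(R_*/d)².
S = 5.67×10⁻⁸·(7850)⁴·(2.27×10⁸/1.43×10¹²)² = 5.426 W/m².
For an isothermal sphere T⁴ = (1−a)S/(4σ) = 8.373×10⁶ K⁴.

T ≈ 53.8 K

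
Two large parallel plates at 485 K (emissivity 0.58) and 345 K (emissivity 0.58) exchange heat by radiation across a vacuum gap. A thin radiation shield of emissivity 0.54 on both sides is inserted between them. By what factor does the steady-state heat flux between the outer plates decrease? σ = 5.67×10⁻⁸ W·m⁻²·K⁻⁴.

Without shield: q₀ = σΔ(T⁴)/(1/ε₁+1/ε₂−1) with denominator 2.448.
With shield the two gaps are in series; the resistances add: (1/ε₁+1/ε_s−1)+(1/ε_s+1/ε₂−1) = 2.576+2.576 = 5.152.
Heat-flux ratio q₀/q = 5.152/2.448.

factor ≈ 2.10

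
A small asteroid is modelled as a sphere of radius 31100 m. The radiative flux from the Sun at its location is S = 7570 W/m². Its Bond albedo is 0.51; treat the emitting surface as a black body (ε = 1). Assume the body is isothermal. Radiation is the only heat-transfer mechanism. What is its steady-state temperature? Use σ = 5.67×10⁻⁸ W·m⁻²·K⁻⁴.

At equilibrium, absorbed power = emitted power.
Absorbing cross-section = πr² = 3.039×10⁹ m²; emitting surface = 4πr² = 1.215×10¹⁰ m² (ratio 4).
(1−a)S·A_cross = εσ·A_surf·T⁴  ⇒  T⁴ = (1−a)S/(4σ).
T⁴ = 0.490·7570/(4·5.67×10⁻⁸) = 1.635×10¹⁰ K⁴.
T = (1.635×10¹⁰)^(1/4).

T ≈ 358 K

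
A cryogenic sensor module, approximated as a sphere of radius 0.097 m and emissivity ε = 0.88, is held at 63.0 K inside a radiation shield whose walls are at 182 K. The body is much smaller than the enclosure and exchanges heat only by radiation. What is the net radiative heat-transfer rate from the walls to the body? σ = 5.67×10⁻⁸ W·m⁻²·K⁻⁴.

P_net ≈ 6.38 W

For a small grey body in a large enclosure: P_net = εσA(T_body⁴ − T_wall⁴).
A = 4πr² = 0.1182 m²; T_body⁴ − T_wall⁴ = 1.575×10⁷ − 1.097×10⁹ = -1.081×10⁹ K⁴.
|P_net| = 0.88·5.67×10⁻⁸·0.1182·1.081×10⁹.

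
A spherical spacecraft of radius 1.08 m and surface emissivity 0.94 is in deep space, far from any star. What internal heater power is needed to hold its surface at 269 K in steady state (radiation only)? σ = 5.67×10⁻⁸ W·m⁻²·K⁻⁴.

P ≈ 4090 W

P = εσ·4πr²·T⁴.
4πr² = 14.66 m²; T⁴ = 5.236×10⁹ K⁴.
P = 0.94·5.67×10⁻⁸·14.66·5.236×10⁹.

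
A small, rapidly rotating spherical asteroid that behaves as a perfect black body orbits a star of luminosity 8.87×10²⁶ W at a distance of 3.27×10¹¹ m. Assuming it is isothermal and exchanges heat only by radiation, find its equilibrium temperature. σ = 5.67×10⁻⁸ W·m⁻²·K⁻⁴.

First find the stellar flux at distance d: S = L/(4πd²) = 8.87×10²⁶/(4π·(3.27×10¹¹)²) = 660.1 W/m².
For an isothermal sphere, absorbed (1−a)S·πr² = emitted σ·4πr²·T⁴, so T⁴ = (1−a)S/(4σ).
T⁴ = 1.00·660.1/(4·5.67×10⁻⁸) = 2.911×10⁹ K⁴.

T ≈ 232 K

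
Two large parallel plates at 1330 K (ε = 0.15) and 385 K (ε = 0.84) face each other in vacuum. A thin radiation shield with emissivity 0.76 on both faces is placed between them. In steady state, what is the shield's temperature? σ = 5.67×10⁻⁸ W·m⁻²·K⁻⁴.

T_s ≈ 870 K

In steady state the net flux on the hot side equals that on the cold side.
σ(T₁⁴−T_s⁴)/D₁ = σ(T_s⁴−T₂⁴)/D₂, with D₁ = 1/ε₁+1/ε_s−1 = 6.982, D₂ = 1/ε_s+1/ε₂−1 = 1.506.
Solve for T_s⁴: T_s⁴ = (D₂·T₁⁴ + D₁·T₂⁴)/(D₁+D₂) = 5.733×10¹¹ K⁴.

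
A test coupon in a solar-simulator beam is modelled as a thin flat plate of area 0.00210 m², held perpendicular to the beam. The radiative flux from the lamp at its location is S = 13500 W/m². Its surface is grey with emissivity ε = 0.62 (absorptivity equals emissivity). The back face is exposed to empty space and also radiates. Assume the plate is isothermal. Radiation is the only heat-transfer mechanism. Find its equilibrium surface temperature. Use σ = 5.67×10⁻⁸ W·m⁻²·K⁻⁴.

T ≈ 587 K

At equilibrium, absorbed power = emitted power.
Absorbing cross-section = A = 0.002100 m²; emitting surface = 2A = 0.004200 m² (ratio 2).
εS·A_cross = εσ·A_surf·T⁴  ⇒  T⁴ = S/(2σ)   (ε cancels).
T⁴ = 13500/(2·5.67×10⁻⁸) = 1.190×10¹¹ K⁴.
T = (1.190×10¹¹)^(1/4).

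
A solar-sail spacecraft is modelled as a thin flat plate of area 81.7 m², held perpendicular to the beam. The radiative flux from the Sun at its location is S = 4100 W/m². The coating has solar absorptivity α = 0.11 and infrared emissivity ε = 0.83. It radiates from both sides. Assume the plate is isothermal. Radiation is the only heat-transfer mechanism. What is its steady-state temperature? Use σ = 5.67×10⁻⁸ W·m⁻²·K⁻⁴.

At equilibrium, absorbed power = emitted power.
Absorbing cross-section = A = 81.70 m²; emitting surface = 2A = 163.4 m² (ratio 2).
αS·A_cross = εσ·A_surf·T⁴  ⇒  T⁴ = αS/(ε·2σ).
T⁴ = 0.110·4100/(0.83·2·5.67×10⁻⁸) = 4.792×10⁹ K⁴.
T = (4.792×10⁹)^(1/4).

T ≈ 263 K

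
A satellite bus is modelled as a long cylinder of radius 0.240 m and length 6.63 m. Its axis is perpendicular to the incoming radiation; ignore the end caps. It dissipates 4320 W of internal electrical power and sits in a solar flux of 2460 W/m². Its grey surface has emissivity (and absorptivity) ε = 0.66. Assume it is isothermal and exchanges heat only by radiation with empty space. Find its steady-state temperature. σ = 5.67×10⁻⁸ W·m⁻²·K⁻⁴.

At steady state, absorbed solar power + internal power = radiated power.
Absorbed: α·S·A_cross = 0.66·2460·3.182 = 5167 W (cross-section 2rL).
Total input = 5167 + 4320 = 9487 W.
Radiated: εσ·A_surf·T⁴ with A_surf = 2πrL = 9.998 m².
T⁴ = 9487/(0.66·5.67×10⁻⁸·9.998) = 2.536×10¹⁰ K⁴.

T ≈ 399 K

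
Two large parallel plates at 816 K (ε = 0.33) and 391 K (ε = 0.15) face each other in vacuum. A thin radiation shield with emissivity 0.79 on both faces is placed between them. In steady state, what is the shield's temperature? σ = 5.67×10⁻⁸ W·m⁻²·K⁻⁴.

T_s ≈ 745 K

In steady state the net flux on the hot side equals that on the cold side.
σ(T₁⁴−T_s⁴)/D₁ = σ(T_s⁴−T₂⁴)/D₂, with D₁ = 1/ε₁+1/ε_s−1 = 3.296, D₂ = 1/ε_s+1/ε₂−1 = 6.932.
Solve for T_s⁴: T_s⁴ = (D₂·T₁⁴ + D₁·T₂⁴)/(D₁+D₂) = 3.080×10¹¹ K⁴.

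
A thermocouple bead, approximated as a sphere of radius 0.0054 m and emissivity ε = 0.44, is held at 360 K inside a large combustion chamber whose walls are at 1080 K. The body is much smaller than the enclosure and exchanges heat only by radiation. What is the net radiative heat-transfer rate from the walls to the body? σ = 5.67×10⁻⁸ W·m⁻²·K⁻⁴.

P_net ≈ 12.3 W

For a small grey body in a large enclosure: P_net = εσA(T_body⁴ − T_wall⁴).
A = 4πr² = 3.664×10⁻⁴ m²; T_body⁴ − T_wall⁴ = 1.680×10¹⁰ − 1.360×10¹² = -1.344×10¹² K⁴.
|P_net| = 0.44·5.67×10⁻⁸·3.664×10⁻⁴·1.344×10¹².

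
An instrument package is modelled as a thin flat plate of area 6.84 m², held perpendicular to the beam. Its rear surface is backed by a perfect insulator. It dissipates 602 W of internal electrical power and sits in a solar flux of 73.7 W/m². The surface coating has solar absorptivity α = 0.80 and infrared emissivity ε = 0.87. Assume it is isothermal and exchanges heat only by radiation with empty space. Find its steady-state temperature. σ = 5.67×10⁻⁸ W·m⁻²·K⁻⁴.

At steady state, absorbed solar power + internal power = radiated power.
Absorbed: α·S·A_cross = 0.80·73.7·6.840 = 403.3 W (cross-section A).
Total input = 403.3 + 602 = 1005 W.
Radiated: εσ·A_surf·T⁴ with A_surf = A = 6.840 m².
T⁴ = 1005/(0.87·5.67×10⁻⁸·6.840) = 2.979×10⁹ K⁴.

T ≈ 234 K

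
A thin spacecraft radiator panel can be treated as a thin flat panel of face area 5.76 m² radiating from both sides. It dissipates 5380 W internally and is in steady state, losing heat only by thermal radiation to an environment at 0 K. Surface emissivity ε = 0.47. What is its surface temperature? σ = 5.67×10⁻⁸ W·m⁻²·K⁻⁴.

Steady state: internal power = radiated power, P = εσA T⁴.
Radiating area A = 2·5.76 = 11.52 m².
T⁴ = P/(εσA) = 5380/(0.47·5.67×10⁻⁸·11.52) = 1.752×10¹⁰ K⁴.
T = (1.752×10¹⁰)^(1/4).

T ≈ 364 K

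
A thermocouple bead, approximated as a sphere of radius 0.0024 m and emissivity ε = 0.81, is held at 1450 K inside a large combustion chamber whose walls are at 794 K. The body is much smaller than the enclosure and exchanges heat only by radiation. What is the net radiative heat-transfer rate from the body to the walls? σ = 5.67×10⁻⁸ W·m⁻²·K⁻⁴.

For a small grey body in a large enclosure: P_net = εσA(T_body⁴ − T_wall⁴).
A = 4πr² = 7.238×10⁻⁵ m²; T_body⁴ − T_wall⁴ = 4.421×10¹² − 3.974×10¹¹ = 4.023×10¹² K⁴.
|P_net| = 0.81·5.67×10⁻⁸·7.238×10⁻⁵·4.023×10¹².

P_net ≈ 13.4 W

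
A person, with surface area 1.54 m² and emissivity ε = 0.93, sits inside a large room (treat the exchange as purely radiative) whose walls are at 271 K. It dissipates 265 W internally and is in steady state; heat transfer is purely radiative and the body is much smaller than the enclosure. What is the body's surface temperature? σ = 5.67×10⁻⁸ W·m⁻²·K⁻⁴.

For a small grey body in a large enclosure, net radiated power = εσA(T⁴ − T_w⁴).
Steady state: P = εσA(T⁴ − T_w⁴) with A = 1.54 m².
T⁴ = P/(εσA) + T_w⁴ = 265/(0.93·5.67×10⁻⁸·1.540) + (271)⁴
    = 3.263×10⁹ + 5.394×10⁹ = 8.657×10⁹ K⁴.

T ≈ 305 K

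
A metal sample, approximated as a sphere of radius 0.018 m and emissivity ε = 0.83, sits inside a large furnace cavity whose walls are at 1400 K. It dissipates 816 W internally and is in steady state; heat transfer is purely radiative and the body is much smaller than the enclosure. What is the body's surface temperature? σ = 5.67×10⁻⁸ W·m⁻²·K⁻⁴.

T ≈ 1690 K

For a small grey body in a large enclosure, net radiated power = εσA(T⁴ − T_w⁴).
Steady state: P = εσA(T⁴ − T_w⁴) with A = 4πr² = 0.004072 m².
T⁴ = P/(εσA) + T_w⁴ = 816/(0.83·5.67×10⁻⁸·0.004072) + (1400)⁴
    = 4.259×10¹² + 3.842×10¹² = 8.100×10¹² K⁴.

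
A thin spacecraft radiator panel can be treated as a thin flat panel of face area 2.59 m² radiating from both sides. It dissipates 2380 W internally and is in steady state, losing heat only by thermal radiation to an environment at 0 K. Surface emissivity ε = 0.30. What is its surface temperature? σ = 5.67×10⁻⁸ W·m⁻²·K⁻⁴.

Steady state: internal power = radiated power, P = εσA T⁴.
Radiating area A = 2·2.59 = 5.180 m².
T⁴ = P/(εσA) = 2380/(0.30·5.67×10⁻⁸·5.180) = 2.701×10¹⁰ K⁴.
T = (2.701×10¹⁰)^(1/4).

T ≈ 405 K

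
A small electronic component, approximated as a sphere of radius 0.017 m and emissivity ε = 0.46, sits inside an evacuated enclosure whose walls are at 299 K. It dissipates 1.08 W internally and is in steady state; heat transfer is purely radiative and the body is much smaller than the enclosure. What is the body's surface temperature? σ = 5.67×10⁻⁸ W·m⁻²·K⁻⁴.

For a small grey body in a large enclosure, net radiated power = εσA(T⁴ − T_w⁴).
Steady state: P = εσA(T⁴ − T_w⁴) with A = 4πr² = 0.003632 m².
T⁴ = P/(εσA) + T_w⁴ = 1.08/(0.46·5.67×10⁻⁸·0.003632) + (299)⁴
    = 1.140×10¹⁰ + 7.993×10⁹ = 1.939×10¹⁰ K⁴.

T ≈ 373 K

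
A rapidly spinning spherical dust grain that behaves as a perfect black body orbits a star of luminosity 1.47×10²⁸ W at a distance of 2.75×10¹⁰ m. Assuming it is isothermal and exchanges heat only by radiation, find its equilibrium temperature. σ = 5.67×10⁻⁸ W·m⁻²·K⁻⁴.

First find the stellar flux at distance d: S = L/(4πd²) = 1.47×10²⁸/(4π·(2.75×10¹⁰)²) = 1.547×10⁶ W/m².
For an isothermal sphere, absorbed (1−a)S·πr² = emitted σ·4πr²·T⁴, so T⁴ = (1−a)S/(4σ).
T⁴ = 1.00·1.547×10⁶/(4·5.67×10⁻⁸) = 6.820×10¹² K⁴.

T ≈ 1620 K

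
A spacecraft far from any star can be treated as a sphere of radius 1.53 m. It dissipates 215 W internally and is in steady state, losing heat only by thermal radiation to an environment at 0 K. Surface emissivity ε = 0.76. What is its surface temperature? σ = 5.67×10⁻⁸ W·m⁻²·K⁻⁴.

Steady state: internal power = radiated power, P = εσA T⁴.
Radiating area A = 4πr² = 29.42 m².
T⁴ = P/(εσA) = 215/(0.76·5.67×10⁻⁸·29.42) = 1.696×10⁸ K⁴.
T = (1.696×10⁸)^(1/4).

T ≈ 114 K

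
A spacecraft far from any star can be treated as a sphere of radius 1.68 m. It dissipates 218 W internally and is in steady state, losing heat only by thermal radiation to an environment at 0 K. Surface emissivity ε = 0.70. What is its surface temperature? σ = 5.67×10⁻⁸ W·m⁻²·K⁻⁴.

Steady state: internal power = radiated power, P = εσA T⁴.
Radiating area A = 4πr² = 35.47 m².
T⁴ = P/(εσA) = 218/(0.70·5.67×10⁻⁸·35.47) = 1.549×10⁸ K⁴.
T = (1.549×10⁸)^(1/4).

T ≈ 112 K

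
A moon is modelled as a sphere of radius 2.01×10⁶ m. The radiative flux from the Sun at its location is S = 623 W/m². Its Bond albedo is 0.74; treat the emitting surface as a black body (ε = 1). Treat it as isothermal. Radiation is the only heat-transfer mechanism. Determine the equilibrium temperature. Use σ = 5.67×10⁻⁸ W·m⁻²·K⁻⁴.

At equilibrium, absorbed power = emitted power.
Absorbing cross-section = πr² = 1.269×10¹³ m²; emitting surface = 4πr² = 5.077×10¹³ m² (ratio 4).
(1−a)S·A_cross = εσ·A_surf·T⁴  ⇒  T⁴ = (1−a)S/(4σ).
T⁴ = 0.260·623/(4·5.67×10⁻⁸) = 7.142×10⁸ K⁴.
T = (7.142×10⁸)^(1/4).

T ≈ 163 K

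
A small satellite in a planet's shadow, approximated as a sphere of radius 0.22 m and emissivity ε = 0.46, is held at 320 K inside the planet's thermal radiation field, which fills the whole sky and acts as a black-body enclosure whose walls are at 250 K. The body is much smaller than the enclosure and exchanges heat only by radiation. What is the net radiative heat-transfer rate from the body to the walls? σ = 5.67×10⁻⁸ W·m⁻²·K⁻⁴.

For a small grey body in a large enclosure: P_net = εσA(T_body⁴ − T_wall⁴).
A = 4πr² = 0.6082 m²; T_body⁴ − T_wall⁴ = 1.049×10¹⁰ − 3.906×10⁹ = 6.580×10⁹ K⁴.
|P_net| = 0.46·5.67×10⁻⁸·0.6082·6.580×10⁹.

P_net ≈ 104 W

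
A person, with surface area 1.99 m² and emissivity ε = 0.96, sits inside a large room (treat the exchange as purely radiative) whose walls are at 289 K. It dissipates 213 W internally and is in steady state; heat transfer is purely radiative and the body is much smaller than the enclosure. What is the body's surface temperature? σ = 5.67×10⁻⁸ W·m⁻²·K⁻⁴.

For a small grey body in a large enclosure, net radiated power = εσA(T⁴ − T_w⁴).
Steady state: P = εσA(T⁴ − T_w⁴) with A = 1.99 m².
T⁴ = P/(εσA) + T_w⁴ = 213/(0.96·5.67×10⁻⁸·1.990) + (289)⁴
    = 1.966×10⁹ + 6.976×10⁹ = 8.942×10⁹ K⁴.

T ≈ 308 K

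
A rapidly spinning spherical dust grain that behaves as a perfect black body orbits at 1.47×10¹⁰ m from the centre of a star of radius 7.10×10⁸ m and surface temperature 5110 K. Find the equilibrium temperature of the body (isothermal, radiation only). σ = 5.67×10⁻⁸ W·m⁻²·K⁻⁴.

The star's surface emits σT_*⁴; at distance d the flux is S = σT_*⁴(R_*/d)².
S = 5.67×10⁻⁸·(5110)⁴·(7.10×10⁸/1.47×10¹⁰)² = 90190 W/m².
For an isothermal sphere T⁴ = (1−a)S/(4σ) = 3.977×10¹¹ K⁴.

T ≈ 794 K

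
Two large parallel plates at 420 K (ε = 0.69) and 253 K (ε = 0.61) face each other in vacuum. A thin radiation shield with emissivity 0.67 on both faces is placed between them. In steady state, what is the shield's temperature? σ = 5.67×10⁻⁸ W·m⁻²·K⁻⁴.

In steady state the net flux on the hot side equals that on the cold side.
σ(T₁⁴−T_s⁴)/D₁ = σ(T_s⁴−T₂⁴)/D₂, with D₁ = 1/ε₁+1/ε_s−1 = 1.942, D₂ = 1/ε_s+1/ε₂−1 = 2.132.
Solve for T_s⁴: T_s⁴ = (D₂·T₁⁴ + D₁·T₂⁴)/(D₁+D₂) = 1.824×10¹⁰ K⁴.

T_s ≈ 367 K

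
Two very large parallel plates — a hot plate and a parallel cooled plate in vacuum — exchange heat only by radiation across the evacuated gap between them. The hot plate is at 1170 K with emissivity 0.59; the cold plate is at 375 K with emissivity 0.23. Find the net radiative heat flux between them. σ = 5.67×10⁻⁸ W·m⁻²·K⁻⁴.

For two infinite grey parallel plates, q = σ(T₁⁴ − T₂⁴)/(1/ε₁ + 1/ε₂ − 1).
T₁⁴ − T₂⁴ = 1.874×10¹² − 1.978×10¹⁰ = 1.854×10¹² K⁴.
1/ε₁ + 1/ε₂ − 1 = 1.695 + 4.348 − 1 = 5.043.
q = 5.67×10⁻⁸ × 1.854×10¹² / 5.043.

q ≈ 20800 W/m²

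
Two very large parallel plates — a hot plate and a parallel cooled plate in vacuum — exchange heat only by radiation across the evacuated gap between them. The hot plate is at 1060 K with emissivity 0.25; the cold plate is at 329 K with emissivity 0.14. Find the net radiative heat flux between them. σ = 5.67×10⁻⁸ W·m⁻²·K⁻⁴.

q ≈ 6990 W/m²

For two infinite grey parallel plates, q = σ(T₁⁴ − T₂⁴)/(1/ε₁ + 1/ε₂ − 1).
T₁⁴ − T₂⁴ = 1.262×10¹² − 1.172×10¹⁰ = 1.251×10¹² K⁴.
1/ε₁ + 1/ε₂ − 1 = 4.000 + 7.143 − 1 = 10.14.
q = 5.67×10⁻⁸ × 1.251×10¹² / 10.14.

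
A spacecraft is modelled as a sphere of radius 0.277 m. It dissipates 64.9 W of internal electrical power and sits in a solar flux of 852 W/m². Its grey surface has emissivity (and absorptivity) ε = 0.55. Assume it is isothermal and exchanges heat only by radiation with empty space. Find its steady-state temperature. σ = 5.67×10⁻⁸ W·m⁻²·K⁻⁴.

At steady state, absorbed solar power + internal power = radiated power.
Absorbed: α·S·A_cross = 0.55·852·0.2411 = 113.0 W (cross-section πr²).
Total input = 113.0 + 64.9 = 177.9 W.
Radiated: εσ·A_surf·T⁴ with A_surf = 4πr² = 0.9642 m².
T⁴ = 177.9/(0.55·5.67×10⁻⁸·0.9642) = 5.915×10⁹ K⁴.

T ≈ 277 K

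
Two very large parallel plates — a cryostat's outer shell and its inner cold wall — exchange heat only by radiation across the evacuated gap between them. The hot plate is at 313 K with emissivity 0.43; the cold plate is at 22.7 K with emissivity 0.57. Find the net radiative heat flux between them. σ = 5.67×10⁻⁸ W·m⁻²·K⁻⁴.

q ≈ 177 W/m²

For two infinite grey parallel plates, q = σ(T₁⁴ − T₂⁴)/(1/ε₁ + 1/ε₂ − 1).
T₁⁴ − T₂⁴ = 9.598×10⁹ − 2.655×10⁵ = 9.598×10⁹ K⁴.
1/ε₁ + 1/ε₂ − 1 = 2.326 + 1.754 − 1 = 3.080.
q = 5.67×10⁻⁸ × 9.598×10⁹ / 3.080.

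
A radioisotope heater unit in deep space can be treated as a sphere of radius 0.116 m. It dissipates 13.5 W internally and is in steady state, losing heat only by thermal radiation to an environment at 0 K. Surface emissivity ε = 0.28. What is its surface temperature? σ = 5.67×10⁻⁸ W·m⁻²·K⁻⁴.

T ≈ 266 K

Steady state: internal power = radiated power, P = εσA T⁴.
Radiating area A = 4πr² = 0.1691 m².
T⁴ = P/(εσA) = 13.5/(0.28·5.67×10⁻⁸·0.1691) = 5.029×10⁹ K⁴.
T = (5.029×10⁹)^(1/4).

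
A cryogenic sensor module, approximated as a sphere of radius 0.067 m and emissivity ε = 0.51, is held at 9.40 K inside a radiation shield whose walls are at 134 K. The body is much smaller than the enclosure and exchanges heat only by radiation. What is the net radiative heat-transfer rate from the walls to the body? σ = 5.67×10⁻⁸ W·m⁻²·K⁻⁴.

P_net ≈ 0.526 W

For a small grey body in a large enclosure: P_net = εσA(T_body⁴ − T_wall⁴).
A = 4πr² = 0.05641 m²; T_body⁴ − T_wall⁴ = 7807 − 3.224×10⁸ = -3.224×10⁸ K⁴.
|P_net| = 0.51·5.67×10⁻⁸·0.05641·3.224×10⁸.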